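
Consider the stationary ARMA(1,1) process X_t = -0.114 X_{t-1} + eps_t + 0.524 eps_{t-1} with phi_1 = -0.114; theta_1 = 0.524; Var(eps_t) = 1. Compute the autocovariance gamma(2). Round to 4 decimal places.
\gamma(2) = -0.0445

Multiply the model equation by X_{t-k} and take expectations. With theta_0 = psi_0 = 1 and psi_j the MA(infinity) weights, this gives
  gamma(k) - sum_i phi_i gamma(k-i) = c_k,
  c_k = sigma^2 * sum_{j=k..q} theta_j psi_{j-k}   (c_k = 0 for k > q),
using gamma(-m) = gamma(m).
psi-weights needed (psi_j = theta_j + sum_i phi_i psi_{j-i}):
  psi_1 = theta_1 + phi_1 = 0.524 + (-0.114) = 0.41
Right-hand sides:
  c_0 = sigma^2 (1 + theta_1 psi_1) = 1 * (1 + (0.524)(0.41)) = 1 * 1.21484 = 1.21484
  c_1 = sigma^2 theta_1 = 1 * (0.524) = 0.524
  c_2 = 0
Equations for k = 0 and k = 1 (AR order 1):
  gamma(0) = phi_1 gamma(1) + c_0
  gamma(1) = phi_1 gamma(0) + c_1
Substituting the second into the first: gamma(0) (1 - phi_1^2) = c_0 + phi_1 c_1, so
  gamma(0) = (c_0 + phi_1 c_1) / (1 - phi_1^2) = (1.21484 + (-0.114)(0.524)) / (1 - (-0.114)^2) = 1.155104 / 0.987004 = 1.170313.
  gamma(1) = phi_1 gamma(0) + c_1 = (-0.114)(1.170313) + (0.524) = 0.390584.
For k = 2 (> q): gamma(2) = phi_1 gamma(1) = (-0.114)(0.390584) = -0.044527.
Therefore gamma(2) = -0.0445 (to 4 decimal places).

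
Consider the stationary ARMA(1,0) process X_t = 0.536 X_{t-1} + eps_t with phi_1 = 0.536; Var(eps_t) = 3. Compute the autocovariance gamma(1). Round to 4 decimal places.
\gamma(1) = 2.2562

Multiply the model equation by X_{t-k} and take expectations. With theta_0 = psi_0 = 1 and psi_j the MA(infinity) weights, this gives
  gamma(k) - sum_i phi_i gamma(k-i) = c_k,
  c_k = sigma^2 * sum_{j=k..q} theta_j psi_{j-k}   (c_k = 0 for k > q),
using gamma(-m) = gamma(m).
Pure AR (q = 0): c_0 = sigma^2 = 3, c_k = 0 for k >= 1.
Equations for k = 0 and k = 1 (AR order 1):
  gamma(0) = phi_1 gamma(1) + c_0
  gamma(1) = phi_1 gamma(0) + c_1
Substituting the second into the first: gamma(0) (1 - phi_1^2) = c_0 + phi_1 c_1, so
  gamma(0) = c_0 / (1 - phi_1^2) = 3 / (1 - (0.536)^2) = 3 / 0.712704 = 4.209321.
  gamma(1) = phi_1 gamma(0) = (0.536)(4.209321) = 2.256196.
Therefore gamma(1) = 2.2562 (to 4 decimal places).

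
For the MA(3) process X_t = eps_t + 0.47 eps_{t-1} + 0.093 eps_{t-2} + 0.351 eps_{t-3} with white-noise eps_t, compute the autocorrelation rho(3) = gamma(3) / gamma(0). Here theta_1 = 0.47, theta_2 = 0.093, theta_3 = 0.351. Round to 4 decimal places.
\rho(3) = 0.2595

For an MA(q) process with theta_0 = 1, the autocovariance is
  gamma(k) = sigma^2 * sum_{i=0..q-k} theta_i * theta_{i+k},
and rho(k) = gamma(k) / gamma(0). Sigma^2 cancels.
  numerator   = (1)*(0.351) = 0.351.
  denominator = (1)^2 + (0.47)^2 + (0.093)^2 + (0.351)^2 = 1.35275.
  rho(3) = 0.351 / 1.35275 = 0.2595.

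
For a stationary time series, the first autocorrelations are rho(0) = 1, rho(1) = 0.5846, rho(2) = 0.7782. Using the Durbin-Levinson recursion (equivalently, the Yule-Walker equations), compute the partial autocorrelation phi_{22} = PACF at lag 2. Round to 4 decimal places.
\phi_{22} = 0.6630

The PACF at lag k is phi_{kk}, the last component of the solution
to the Yule-Walker system G_k phi = r_k where
  (G_k)_{ij} = rho(|i - j|), (r_k)_i = rho(i), i,j = 1..k.
Equivalently, Durbin-Levinson gives phi_{kk} iteratively:
  phi_{11} = rho(1)
  phi_{kk} = [rho(k) - sum_{j=1..k-1} phi_{k-1,j} rho(k-j)]
            / [1 - sum_{j=1..k-1} phi_{k-1,j} rho(j)],
  phi_{k,j} = phi_{k-1,j} - phi_{kk} phi_{k-1,k-j},  j = 1..k-1.
Step k = 1:
  phi_11 = rho(1) = 0.5846.
Step k = 2:
  phi_22 = [rho(2) - phi_11 rho(1)] / [1 - phi_11 rho(1)] = [0.7782 - (0.5846)(0.5846)] / [1 - (0.5846)(0.5846)]
         = 0.43644284 / 0.65824284 = 0.663.
Therefore phi_{22} = 0.6630.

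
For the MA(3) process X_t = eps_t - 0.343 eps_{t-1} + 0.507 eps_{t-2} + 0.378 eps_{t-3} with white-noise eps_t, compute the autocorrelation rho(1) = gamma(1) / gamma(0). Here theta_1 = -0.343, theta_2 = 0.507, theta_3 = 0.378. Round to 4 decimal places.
\rho(1) = -0.2143

For an MA(q) process with theta_0 = 1, the autocovariance is
  gamma(k) = sigma^2 * sum_{i=0..q-k} theta_i * theta_{i+k},
and rho(k) = gamma(k) / gamma(0). Sigma^2 cancels.
  numerator   = (1)*(-0.343) + (-0.343)*(0.507) + (0.507)*(0.378) = -0.325255.
  denominator = (1)^2 + (-0.343)^2 + (0.507)^2 + (0.378)^2 = 1.517582.
  rho(1) = -0.325255 / 1.517582 = -0.2143.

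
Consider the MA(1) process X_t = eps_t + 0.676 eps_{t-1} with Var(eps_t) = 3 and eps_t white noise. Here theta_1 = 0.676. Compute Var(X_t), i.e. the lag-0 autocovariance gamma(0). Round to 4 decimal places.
\gamma(0) = 4.3709

For an MA(q) process X_t = eps_t + sum_i theta_i eps_{t-i} with
Var(eps_t) = sigma^2, the variance is
  gamma(0) = sigma^2 * (1 + sum_i theta_i^2).
  sum_i theta_i^2 = (0.676)^2 = 0.456976.
  gamma(0) = 3 * (1 + 0.456976) = 3 * 1.456976 = 4.370928, which rounds to 4.3709.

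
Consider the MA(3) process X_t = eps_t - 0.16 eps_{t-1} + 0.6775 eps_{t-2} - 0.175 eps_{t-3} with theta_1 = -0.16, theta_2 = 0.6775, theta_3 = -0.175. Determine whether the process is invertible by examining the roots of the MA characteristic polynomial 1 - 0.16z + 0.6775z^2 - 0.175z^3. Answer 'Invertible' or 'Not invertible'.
\text{Invertible}

The MA(q) characteristic polynomial is P(z) = 1 - 0.16z + 0.6775z^2 - 0.175z^3.
Invertibility requires all roots to lie outside the unit circle, i.e. |z| > 1 for every root.
Degree 3: look for a simple real root z0 first, then factor out (1 - z/z0) and solve the remaining quadratic.
Testing z0 = 4: P(4) = 1 + (-0.16)(4) + (0.6775)(4)^2 + (-0.175)(4)^3
  = 1 + (-0.64) + (10.84) + (-11.2) = 0.  So z_0 = 4 is a root, |z_0| = 4.
Divide out the factor (1 - 0.25 z) = (1 - z/z0) (since 1/z0 = 0.25):
  P(z) = (1 - 0.25 z)(1 + (0.09) z + (0.7) z^2)
  [check: z-coef 0.09 - (0.25) = -0.16; z^2-coef 0.7 - (0.25)(0.09) = 0.6775; z^3-coef -(0.25)(0.7) = -0.175.]
Remaining roots from the quadratic factor 1 + (0.09) z + (0.7) z^2:
  Set 1 + (0.09) z + (0.7) z^2 = 0, i.e. a z^2 + b z + c = 0 with a = 0.7, b = 0.09, c = 1.
  Discriminant D = b^2 - 4ac = (0.09)^2 - 4*(0.7)*1 = 0.0081 - (2.8) = -2.7919.
  D < 0, so the roots are the complex-conjugate pair z = (-b +/- i sqrt(-D)) / (2a) = -0.0643 +/- 1.1935i.
  For a conjugate pair |z|^2 = z * conj(z) = (product of roots) = c/a = 1/(0.7) = 1.428571, so |z| = sqrt(1.428571) = 1.1952 for both roots.
Moduli of all roots: 4.0000, 1.1952, 1.1952.
All moduli strictly greater than 1? Yes.
Verdict: Invertible.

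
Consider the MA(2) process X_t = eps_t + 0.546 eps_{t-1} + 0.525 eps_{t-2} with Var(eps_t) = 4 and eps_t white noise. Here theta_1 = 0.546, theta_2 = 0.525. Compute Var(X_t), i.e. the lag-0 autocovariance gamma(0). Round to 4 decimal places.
\gamma(0) = 6.2950

For an MA(q) process X_t = eps_t + sum_i theta_i eps_{t-i} with
Var(eps_t) = sigma^2, the variance is
  gamma(0) = sigma^2 * (1 + sum_i theta_i^2).
  sum_i theta_i^2 = (0.546)^2 + (0.525)^2 = 0.298116 + 0.275625 = 0.573741.
  gamma(0) = 4 * (1 + 0.573741) = 4 * 1.573741 = 6.294964, which rounds to 6.2950.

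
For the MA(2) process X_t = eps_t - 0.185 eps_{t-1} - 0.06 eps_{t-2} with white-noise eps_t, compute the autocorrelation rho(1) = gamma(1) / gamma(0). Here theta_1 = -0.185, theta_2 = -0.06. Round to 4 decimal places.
\rho(1) = -0.1676

For an MA(q) process with theta_0 = 1, the autocovariance is
  gamma(k) = sigma^2 * sum_{i=0..q-k} theta_i * theta_{i+k},
and rho(k) = gamma(k) / gamma(0). Sigma^2 cancels.
  numerator   = (1)*(-0.185) + (-0.185)*(-0.06) = -0.1739.
  denominator = (1)^2 + (-0.185)^2 + (-0.06)^2 = 1.037825.
  rho(1) = -0.1739 / 1.037825 = -0.1676.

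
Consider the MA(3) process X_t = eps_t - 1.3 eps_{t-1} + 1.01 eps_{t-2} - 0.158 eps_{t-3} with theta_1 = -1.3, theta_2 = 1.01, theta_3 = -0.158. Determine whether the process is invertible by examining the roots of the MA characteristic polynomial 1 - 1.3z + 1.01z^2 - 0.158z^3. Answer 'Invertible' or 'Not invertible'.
\text{Invertible}

The MA(q) characteristic polynomial is P(z) = 1 - 1.3z + 1.01z^2 - 0.158z^3.
Invertibility requires all roots to lie outside the unit circle, i.e. |z| > 1 for every root.
Degree 3: look for a simple real root z0 first, then factor out (1 - z/z0) and solve the remaining quadratic.
Testing z0 = 5: P(5) = 1 + (-1.3)(5) + (1.01)(5)^2 + (-0.158)(5)^3
  = 1 + (-6.5) + (25.25) + (-19.75) = 0.  So z_0 = 5 is a root, |z_0| = 5.
Divide out the factor (1 - 0.2 z) = (1 - z/z0) (since 1/z0 = 0.2):
  P(z) = (1 - 0.2 z)(1 + (-1.1) z + (0.79) z^2)
  [check: z-coef -1.1 - (0.2) = -1.3; z^2-coef 0.79 - (0.2)(-1.1) = 1.01; z^3-coef -(0.2)(0.79) = -0.158.]
Remaining roots from the quadratic factor 1 + (-1.1) z + (0.79) z^2:
  Set 1 + (-1.1) z + (0.79) z^2 = 0, i.e. a z^2 + b z + c = 0 with a = 0.79, b = -1.1, c = 1.
  Discriminant D = b^2 - 4ac = (-1.1)^2 - 4*(0.79)*1 = 1.21 - (3.16) = -1.95.
  D < 0, so the roots are the complex-conjugate pair z = (-b +/- i sqrt(-D)) / (2a) = 0.6962 +/- 0.8838i.
  For a conjugate pair |z|^2 = z * conj(z) = (product of roots) = c/a = 1/(0.79) = 1.265823, so |z| = sqrt(1.265823) = 1.1251 for both roots.
Moduli of all roots: 5.0000, 1.1251, 1.1251.
All moduli strictly greater than 1? Yes.
Verdict: Invertible.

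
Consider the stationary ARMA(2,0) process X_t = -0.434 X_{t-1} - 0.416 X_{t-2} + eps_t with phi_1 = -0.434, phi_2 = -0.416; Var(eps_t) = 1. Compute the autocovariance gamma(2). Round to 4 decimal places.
\gamma(2) = -0.3777

Multiply the model equation by X_{t-k} and take expectations. With theta_0 = psi_0 = 1 and psi_j the MA(infinity) weights, this gives
  gamma(k) - sum_i phi_i gamma(k-i) = c_k,
  c_k = sigma^2 * sum_{j=k..q} theta_j psi_{j-k}   (c_k = 0 for k > q),
using gamma(-m) = gamma(m).
Pure AR (q = 0): c_0 = sigma^2 = 1, c_k = 0 for k >= 1.
Equations for k = 0, 1, 2 (AR order 2, c_2 = 0):
  (E0) gamma(0) = phi_1 gamma(1) + phi_2 gamma(2) + c_0
  (E1) gamma(1) = phi_1 gamma(0) + phi_2 gamma(1) + c_1
  (E2) gamma(2) = phi_1 gamma(1) + phi_2 gamma(0)
From (E1): gamma(1) = A gamma(0) + B with
  A = phi_1 / (1 - phi_2) = -0.434 / 1.416 = -0.306497,   B = c_1 / (1 - phi_2) = 0 / 1.416 = 0.
Insert (E2) into (E0): gamma(0) (1 - phi_2^2) = phi_1 (1 + phi_2) gamma(1) + c_0.
  phi_1 (1 + phi_2) = (-0.434)(0.584) = -0.253456,   1 - phi_2^2 = 0.826944.
Replace gamma(1) by A gamma(0) + B and collect gamma(0):
  gamma(0) [0.826944 - (-0.253456)(-0.306497)] = c_0 = 1
  gamma(0) * 0.74926 = 1
  gamma(0) = 1 / 0.74926 = 1.334649.
  gamma(1) = A gamma(0) = (-0.306497)(1.334649) = -0.409066.
  gamma(2) = phi_1 gamma(1) + phi_2 gamma(0) = (-0.434)(-0.409066) + (-0.416)(1.334649) = -0.377679.
Therefore gamma(2) = -0.3777 (to 4 decimal places).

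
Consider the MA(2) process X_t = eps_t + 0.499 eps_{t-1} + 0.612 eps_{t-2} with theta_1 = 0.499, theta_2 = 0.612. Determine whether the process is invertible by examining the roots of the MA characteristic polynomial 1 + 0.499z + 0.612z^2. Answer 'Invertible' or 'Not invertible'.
\text{Invertible}

The MA(q) characteristic polynomial is P(z) = 1 + 0.499z + 0.612z^2.
Invertibility requires all roots to lie outside the unit circle, i.e. |z| > 1 for every root.
Set 1 + (0.499) z + (0.612) z^2 = 0, i.e. a z^2 + b z + c = 0 with a = 0.612, b = 0.499, c = 1.
Discriminant D = b^2 - 4ac = (0.499)^2 - 4*(0.612)*1 = 0.249001 - (2.448) = -2.198999.
D < 0, so the roots are the complex-conjugate pair z = (-b +/- i sqrt(-D)) / (2a) = -0.4077 +/- 1.2115i.
For a conjugate pair |z|^2 = z * conj(z) = (product of roots) = c/a = 1/(0.612) = 1.633987, so |z| = sqrt(1.633987) = 1.2783 for both roots.
Moduli of all roots: 1.2783, 1.2783.
All moduli strictly greater than 1? Yes.
Verdict: Invertible.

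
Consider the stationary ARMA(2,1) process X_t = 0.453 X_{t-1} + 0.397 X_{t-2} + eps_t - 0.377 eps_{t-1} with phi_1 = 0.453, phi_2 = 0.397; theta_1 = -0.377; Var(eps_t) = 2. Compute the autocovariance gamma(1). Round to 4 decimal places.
\gamma(1) = 1.1066

Multiply the model equation by X_{t-k} and take expectations. With theta_0 = psi_0 = 1 and psi_j the MA(infinity) weights, this gives
  gamma(k) - sum_i phi_i gamma(k-i) = c_k,
  c_k = sigma^2 * sum_{j=k..q} theta_j psi_{j-k}   (c_k = 0 for k > q),
using gamma(-m) = gamma(m).
psi-weights needed (psi_j = theta_j + sum_i phi_i psi_{j-i}):
  psi_1 = theta_1 + phi_1 = -0.377 + (0.453) = 0.076
Right-hand sides:
  c_0 = sigma^2 (1 + theta_1 psi_1) = 2 * (1 + (-0.377)(0.076)) = 2 * 0.971348 = 1.942696
  c_1 = sigma^2 theta_1 = 2 * (-0.377) = -0.754
  c_2 = 0
Equations for k = 0, 1, 2 (AR order 2, c_2 = 0):
  (E0) gamma(0) = phi_1 gamma(1) + phi_2 gamma(2) + c_0
  (E1) gamma(1) = phi_1 gamma(0) + phi_2 gamma(1) + c_1
  (E2) gamma(2) = phi_1 gamma(1) + phi_2 gamma(0)
From (E1): gamma(1) = A gamma(0) + B with
  A = phi_1 / (1 - phi_2) = 0.453 / 0.603 = 0.751244,   B = c_1 / (1 - phi_2) = -0.754 / 0.603 = -1.250415.
Insert (E2) into (E0): gamma(0) (1 - phi_2^2) = phi_1 (1 + phi_2) gamma(1) + c_0.
  phi_1 (1 + phi_2) = (0.453)(1.397) = 0.632841,   1 - phi_2^2 = 0.842391.
Replace gamma(1) by A gamma(0) + B and collect gamma(0):
  gamma(0) [0.842391 - (0.632841)(0.751244)] = (0.632841)(-1.250415) + 1.942696
  gamma(0) * 0.366973 = 1.151382
  gamma(0) = 1.151382 / 0.366973 = 3.137511.
  gamma(1) = A gamma(0) + B = (0.751244)(3.137511) + (-1.250415) = 1.106621.
Therefore gamma(1) = 1.1066 (to 4 decimal places).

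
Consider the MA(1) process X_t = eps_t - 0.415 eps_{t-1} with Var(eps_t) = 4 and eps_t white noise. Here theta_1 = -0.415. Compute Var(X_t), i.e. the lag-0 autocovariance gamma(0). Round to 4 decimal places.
\gamma(0) = 4.6889

For an MA(q) process X_t = eps_t + sum_i theta_i eps_{t-i} with
Var(eps_t) = sigma^2, the variance is
  gamma(0) = sigma^2 * (1 + sum_i theta_i^2).
  sum_i theta_i^2 = (-0.415)^2 = 0.172225.
  gamma(0) = 4 * (1 + 0.172225) = 4 * 1.172225 = 4.6889.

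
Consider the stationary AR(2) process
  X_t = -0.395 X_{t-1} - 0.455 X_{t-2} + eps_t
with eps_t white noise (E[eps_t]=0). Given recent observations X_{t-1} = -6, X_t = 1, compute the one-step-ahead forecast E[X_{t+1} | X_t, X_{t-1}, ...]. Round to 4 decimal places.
E[X_{t+1} \mid \mathcal F_t] = 2.3350

For an AR(p) model X_t = c + sum_i phi_i X_{t-i} + eps_t, the
one-step-ahead conditional mean is
  E[X_{t+1} | X_t, ...] = c + sum_i phi_i X_{t+1-i}.
Substitute known values:
  E[X_{t+1} | ...] = (-0.395) * (1) + (-0.455) * (-6)
                   = 2.3350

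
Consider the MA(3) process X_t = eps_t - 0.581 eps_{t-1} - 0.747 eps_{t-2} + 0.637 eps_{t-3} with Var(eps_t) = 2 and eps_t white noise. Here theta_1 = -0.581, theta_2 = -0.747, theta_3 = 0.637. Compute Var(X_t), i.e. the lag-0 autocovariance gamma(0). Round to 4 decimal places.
\gamma(0) = 4.6027

For an MA(q) process X_t = eps_t + sum_i theta_i eps_{t-i} with
Var(eps_t) = sigma^2, the variance is
  gamma(0) = sigma^2 * (1 + sum_i theta_i^2).
  sum_i theta_i^2 = (-0.581)^2 + (-0.747)^2 + (0.637)^2 = 0.337561 + 0.558009 + 0.405769 = 1.301339.
  gamma(0) = 2 * (1 + 1.301339) = 2 * 2.301339 = 4.602678, which rounds to 4.6027.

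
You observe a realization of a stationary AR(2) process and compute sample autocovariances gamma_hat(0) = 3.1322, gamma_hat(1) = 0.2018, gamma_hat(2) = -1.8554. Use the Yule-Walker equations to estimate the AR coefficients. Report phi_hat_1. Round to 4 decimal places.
\hat\phi_{1} = 0.1030

The Yule-Walker equations for an AR(p) process read, in matrix form,
  Gamma_p phi = r_p,   with   (Gamma_p)_{ij} = gamma(|i - j|),
                       (r_p)_i = gamma(i),   i,j = 1..p.
Substitute the sample gammas (Toeplitz matrix and right-hand side of size 2):
  Gamma_p = [[3.1322, 0.2018], [0.2018, 3.1322]]
  r_p     = [0.2018, -1.8554]
Written out:
  3.1322 phi_1 + 0.2018 phi_2 = 0.2018
  0.2018 phi_1 + 3.1322 phi_2 = -1.8554
Solve by Cramer's rule:
  det = gamma(0)^2 - gamma(1)^2 = (3.1322)^2 - (0.2018)^2 = 9.81067684 - 0.04072324 = 9.7699536
  phi_hat_1 = [gamma(1) gamma(0) - gamma(1) gamma(2)] / det = [(0.2018)(3.1322) - (0.2018)(-1.8554)] / 9.7699536 = 1.00649768 / 9.7699536 = 0.103
  phi_hat_2 = [gamma(0) gamma(2) - gamma(1)^2] / det = [(3.1322)(-1.8554) - (0.2018)^2] / 9.7699536 = -5.85220712 / 9.7699536 = -0.599
So phi_hat = [0.1030, -0.5990].
Therefore phi_hat_1 = 0.1030.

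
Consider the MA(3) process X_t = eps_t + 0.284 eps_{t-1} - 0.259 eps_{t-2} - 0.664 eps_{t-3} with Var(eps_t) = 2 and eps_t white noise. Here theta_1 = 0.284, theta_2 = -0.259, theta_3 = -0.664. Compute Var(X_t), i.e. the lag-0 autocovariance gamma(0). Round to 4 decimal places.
\gamma(0) = 3.1773

For an MA(q) process X_t = eps_t + sum_i theta_i eps_{t-i} with
Var(eps_t) = sigma^2, the variance is
  gamma(0) = sigma^2 * (1 + sum_i theta_i^2).
  sum_i theta_i^2 = (0.284)^2 + (-0.259)^2 + (-0.664)^2 = 0.080656 + 0.067081 + 0.440896 = 0.588633.
  gamma(0) = 2 * (1 + 0.588633) = 2 * 1.588633 = 3.177266, which rounds to 3.1773.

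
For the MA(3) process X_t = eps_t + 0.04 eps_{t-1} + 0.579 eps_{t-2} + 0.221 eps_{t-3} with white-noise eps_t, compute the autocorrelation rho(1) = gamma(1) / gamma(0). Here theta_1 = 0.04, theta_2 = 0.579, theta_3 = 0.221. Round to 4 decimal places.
\rho(1) = 0.1379

For an MA(q) process with theta_0 = 1, the autocovariance is
  gamma(k) = sigma^2 * sum_{i=0..q-k} theta_i * theta_{i+k},
and rho(k) = gamma(k) / gamma(0). Sigma^2 cancels.
  numerator   = (1)*(0.04) + (0.04)*(0.579) + (0.579)*(0.221) = 0.191119.
  denominator = (1)^2 + (0.04)^2 + (0.579)^2 + (0.221)^2 = 1.385682.
  rho(1) = 0.191119 / 1.385682 = 0.1379.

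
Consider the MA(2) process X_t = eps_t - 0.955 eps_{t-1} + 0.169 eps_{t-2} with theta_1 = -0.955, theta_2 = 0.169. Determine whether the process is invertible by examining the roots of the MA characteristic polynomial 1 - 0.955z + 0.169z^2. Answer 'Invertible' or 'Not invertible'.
\text{Invertible}

The MA(q) characteristic polynomial is P(z) = 1 - 0.955z + 0.169z^2.
Invertibility requires all roots to lie outside the unit circle, i.e. |z| > 1 for every root.
Set 1 + (-0.955) z + (0.169) z^2 = 0, i.e. a z^2 + b z + c = 0 with a = 0.169, b = -0.955, c = 1.
Discriminant D = b^2 - 4ac = (-0.955)^2 - 4*(0.169)*1 = 0.912025 - (0.676) = 0.236025.
D >= 0, so the roots are real: z = (-b +/- sqrt(D)) / (2a) = (0.955 +/- 0.485824) / (0.338).
  z_1 = (0.955 + 0.485824) / (0.338) = 4.2628,   |z_1| = 4.2628.
  z_2 = (0.955 - 0.485824) / (0.338) = 1.3881,   |z_2| = 1.3881.
Moduli of all roots: 4.2628, 1.3881.
All moduli strictly greater than 1? Yes.
Verdict: Invertible.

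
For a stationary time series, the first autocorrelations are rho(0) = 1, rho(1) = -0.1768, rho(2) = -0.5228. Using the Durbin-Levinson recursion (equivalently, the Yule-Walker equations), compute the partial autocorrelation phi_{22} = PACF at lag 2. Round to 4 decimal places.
\phi_{22} = -0.5719

The PACF at lag k is phi_{kk}, the last component of the solution
to the Yule-Walker system G_k phi = r_k where
  (G_k)_{ij} = rho(|i - j|), (r_k)_i = rho(i), i,j = 1..k.
Equivalently, Durbin-Levinson gives phi_{kk} iteratively:
  phi_{11} = rho(1)
  phi_{kk} = [rho(k) - sum_{j=1..k-1} phi_{k-1,j} rho(k-j)]
            / [1 - sum_{j=1..k-1} phi_{k-1,j} rho(j)],
  phi_{k,j} = phi_{k-1,j} - phi_{kk} phi_{k-1,k-j},  j = 1..k-1.
Step k = 1:
  phi_11 = rho(1) = -0.1768.
Step k = 2:
  phi_22 = [rho(2) - phi_11 rho(1)] / [1 - phi_11 rho(1)] = [-0.5228 - (-0.1768)(-0.1768)] / [1 - (-0.1768)(-0.1768)]
         = -0.55405824 / 0.96874176 = -0.5719.
Therefore phi_{22} = -0.5719.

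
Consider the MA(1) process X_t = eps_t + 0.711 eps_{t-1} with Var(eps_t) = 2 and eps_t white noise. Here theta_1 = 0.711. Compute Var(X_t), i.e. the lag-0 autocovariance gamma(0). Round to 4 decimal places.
\gamma(0) = 3.0110

For an MA(q) process X_t = eps_t + sum_i theta_i eps_{t-i} with
Var(eps_t) = sigma^2, the variance is
  gamma(0) = sigma^2 * (1 + sum_i theta_i^2).
  sum_i theta_i^2 = (0.711)^2 = 0.505521.
  gamma(0) = 2 * (1 + 0.505521) = 2 * 1.505521 = 3.011042, which rounds to 3.0110.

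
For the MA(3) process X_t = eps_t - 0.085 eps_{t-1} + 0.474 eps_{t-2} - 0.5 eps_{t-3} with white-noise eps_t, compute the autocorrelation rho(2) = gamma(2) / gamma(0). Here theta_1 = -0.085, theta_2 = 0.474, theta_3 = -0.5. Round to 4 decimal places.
\rho(2) = 0.3485

For an MA(q) process with theta_0 = 1, the autocovariance is
  gamma(k) = sigma^2 * sum_{i=0..q-k} theta_i * theta_{i+k},
and rho(k) = gamma(k) / gamma(0). Sigma^2 cancels.
  numerator   = (1)*(0.474) + (-0.085)*(-0.5) = 0.5165.
  denominator = (1)^2 + (-0.085)^2 + (0.474)^2 + (-0.5)^2 = 1.481901.
  rho(2) = 0.5165 / 1.481901 = 0.3485.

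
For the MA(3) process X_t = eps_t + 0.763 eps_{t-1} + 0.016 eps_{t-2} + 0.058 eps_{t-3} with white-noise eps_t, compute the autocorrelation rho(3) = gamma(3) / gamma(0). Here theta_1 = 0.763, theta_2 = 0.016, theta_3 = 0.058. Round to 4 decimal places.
\rho(3) = 0.0366

For an MA(q) process with theta_0 = 1, the autocovariance is
  gamma(k) = sigma^2 * sum_{i=0..q-k} theta_i * theta_{i+k},
and rho(k) = gamma(k) / gamma(0). Sigma^2 cancels.
  numerator   = (1)*(0.058) = 0.058.
  denominator = (1)^2 + (0.763)^2 + (0.016)^2 + (0.058)^2 = 1.585789.
  rho(3) = 0.058 / 1.585789 = 0.0366.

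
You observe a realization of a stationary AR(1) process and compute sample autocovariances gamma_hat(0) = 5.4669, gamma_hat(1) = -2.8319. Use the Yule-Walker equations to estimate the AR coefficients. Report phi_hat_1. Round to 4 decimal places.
\hat\phi_{1} = -0.5180

The Yule-Walker equations for an AR(p) process read, in matrix form,
  Gamma_p phi = r_p,   with   (Gamma_p)_{ij} = gamma(|i - j|),
                       (r_p)_i = gamma(i),   i,j = 1..p.
Substitute the sample gammas (Toeplitz matrix and right-hand side of size 1):
  Gamma_p = [[5.4669]]
  r_p     = [-2.8319]
With p = 1 this is the single equation gamma(0) phi_1 = gamma(1):
  phi_hat_1 = gamma(1) / gamma(0) = -2.8319 / 5.4669 = -0.5180.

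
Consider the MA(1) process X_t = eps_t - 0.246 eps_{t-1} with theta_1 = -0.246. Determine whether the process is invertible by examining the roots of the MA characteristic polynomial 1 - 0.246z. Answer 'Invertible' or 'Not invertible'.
\text{Invertible}

The MA(q) characteristic polynomial is P(z) = 1 - 0.246z.
Invertibility requires all roots to lie outside the unit circle, i.e. |z| > 1 for every root.
This is linear in z: 1 + (-0.246) z = 0  =>  z = -1/(-0.246) = 4.065041,  |z| = 4.065041.
Moduli of all roots: 4.0650.
All moduli strictly greater than 1? Yes.
Verdict: Invertible.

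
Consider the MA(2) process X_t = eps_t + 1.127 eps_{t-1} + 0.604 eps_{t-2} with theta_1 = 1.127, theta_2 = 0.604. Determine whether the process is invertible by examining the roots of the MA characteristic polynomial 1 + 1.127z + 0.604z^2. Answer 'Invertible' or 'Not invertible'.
\text{Invertible}

The MA(q) characteristic polynomial is P(z) = 1 + 1.127z + 0.604z^2.
Invertibility requires all roots to lie outside the unit circle, i.e. |z| > 1 for every root.
Set 1 + (1.127) z + (0.604) z^2 = 0, i.e. a z^2 + b z + c = 0 with a = 0.604, b = 1.127, c = 1.
Discriminant D = b^2 - 4ac = (1.127)^2 - 4*(0.604)*1 = 1.270129 - (2.416) = -1.145871.
D < 0, so the roots are the complex-conjugate pair z = (-b +/- i sqrt(-D)) / (2a) = -0.9329 +/- 0.8861i.
For a conjugate pair |z|^2 = z * conj(z) = (product of roots) = c/a = 1/(0.604) = 1.655629, so |z| = sqrt(1.655629) = 1.2867 for both roots.
Moduli of all roots: 1.2867, 1.2867.
All moduli strictly greater than 1? Yes.
Verdict: Invertible.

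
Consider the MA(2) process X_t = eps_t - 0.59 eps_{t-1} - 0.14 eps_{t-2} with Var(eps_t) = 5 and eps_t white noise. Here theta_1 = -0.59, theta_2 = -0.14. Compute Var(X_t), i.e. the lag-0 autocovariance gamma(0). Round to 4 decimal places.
\gamma(0) = 6.8385

For an MA(q) process X_t = eps_t + sum_i theta_i eps_{t-i} with
Var(eps_t) = sigma^2, the variance is
  gamma(0) = sigma^2 * (1 + sum_i theta_i^2).
  sum_i theta_i^2 = (-0.59)^2 + (-0.14)^2 = 0.3481 + 0.0196 = 0.3677.
  gamma(0) = 5 * (1 + 0.3677) = 5 * 1.3677 = 6.8385.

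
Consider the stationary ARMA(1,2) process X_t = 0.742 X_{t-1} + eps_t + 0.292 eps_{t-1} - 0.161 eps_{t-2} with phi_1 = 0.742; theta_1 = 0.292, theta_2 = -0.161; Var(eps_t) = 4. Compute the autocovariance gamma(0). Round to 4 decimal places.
\gamma(0) = 11.5475

Multiply the model equation by X_{t-k} and take expectations. With theta_0 = psi_0 = 1 and psi_j the MA(infinity) weights, this gives
  gamma(k) - sum_i phi_i gamma(k-i) = c_k,
  c_k = sigma^2 * sum_{j=k..q} theta_j psi_{j-k}   (c_k = 0 for k > q),
using gamma(-m) = gamma(m).
psi-weights needed (psi_j = theta_j + sum_i phi_i psi_{j-i}):
  psi_1 = theta_1 + phi_1 = 0.292 + (0.742) = 1.034
  psi_2 = theta_2 + phi_1 psi_1 = -0.161 + (0.742)(1.034) = 0.606228
Right-hand sides:
  c_0 = sigma^2 (1 + theta_1 psi_1 + theta_2 psi_2) = 4 * (1 + (0.292)(1.034) + (-0.161)(0.606228)) = 4 * 1.204325 = 4.817301
  c_1 = sigma^2 (theta_1 + theta_2 psi_1) = 4 * (0.292 + (-0.161)(1.034)) = 0.502104
  c_2 = sigma^2 theta_2 = 4 * (-0.161) = -0.644
Equations for k = 0 and k = 1 (AR order 1):
  gamma(0) = phi_1 gamma(1) + c_0
  gamma(1) = phi_1 gamma(0) + c_1
Substituting the second into the first: gamma(0) (1 - phi_1^2) = c_0 + phi_1 c_1, so
  gamma(0) = (c_0 + phi_1 c_1) / (1 - phi_1^2) = (4.817301 + (0.742)(0.502104)) / (1 - (0.742)^2) = 5.189862 / 0.449436 = 11.5475.
Therefore gamma(0) = 11.5475 (to 4 decimal places).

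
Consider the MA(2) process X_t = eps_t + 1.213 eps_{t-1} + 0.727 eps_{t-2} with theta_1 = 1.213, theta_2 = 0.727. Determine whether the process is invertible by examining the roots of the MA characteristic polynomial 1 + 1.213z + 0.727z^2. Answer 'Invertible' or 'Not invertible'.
\text{Invertible}

The MA(q) characteristic polynomial is P(z) = 1 + 1.213z + 0.727z^2.
Invertibility requires all roots to lie outside the unit circle, i.e. |z| > 1 for every root.
Set 1 + (1.213) z + (0.727) z^2 = 0, i.e. a z^2 + b z + c = 0 with a = 0.727, b = 1.213, c = 1.
Discriminant D = b^2 - 4ac = (1.213)^2 - 4*(0.727)*1 = 1.471369 - (2.908) = -1.436631.
D < 0, so the roots are the complex-conjugate pair z = (-b +/- i sqrt(-D)) / (2a) = -0.8343 +/- 0.8243i.
For a conjugate pair |z|^2 = z * conj(z) = (product of roots) = c/a = 1/(0.727) = 1.375516, so |z| = sqrt(1.375516) = 1.1728 for both roots.
Moduli of all roots: 1.1728, 1.1728.
All moduli strictly greater than 1? Yes.
Verdict: Invertible.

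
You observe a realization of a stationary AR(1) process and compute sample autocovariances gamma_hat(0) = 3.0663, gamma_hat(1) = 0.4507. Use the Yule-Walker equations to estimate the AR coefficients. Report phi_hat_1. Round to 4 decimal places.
\hat\phi_{1} = 0.1470

The Yule-Walker equations for an AR(p) process read, in matrix form,
  Gamma_p phi = r_p,   with   (Gamma_p)_{ij} = gamma(|i - j|),
                       (r_p)_i = gamma(i),   i,j = 1..p.
Substitute the sample gammas (Toeplitz matrix and right-hand side of size 1):
  Gamma_p = [[3.0663]]
  r_p     = [0.4507]
With p = 1 this is the single equation gamma(0) phi_1 = gamma(1):
  phi_hat_1 = gamma(1) / gamma(0) = 0.4507 / 3.0663 = 0.1470.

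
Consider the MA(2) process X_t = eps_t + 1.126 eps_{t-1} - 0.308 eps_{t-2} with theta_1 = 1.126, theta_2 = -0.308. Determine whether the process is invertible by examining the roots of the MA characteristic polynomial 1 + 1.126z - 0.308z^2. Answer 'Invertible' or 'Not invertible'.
\text{Not invertible}

The MA(q) characteristic polynomial is P(z) = 1 + 1.126z - 0.308z^2.
Invertibility requires all roots to lie outside the unit circle, i.e. |z| > 1 for every root.
Set 1 + (1.126) z + (-0.308) z^2 = 0, i.e. a z^2 + b z + c = 0 with a = -0.308, b = 1.126, c = 1.
Discriminant D = b^2 - 4ac = (1.126)^2 - 4*(-0.308)*1 = 1.267876 - (-1.232) = 2.499876.
D >= 0, so the roots are real: z = (-b +/- sqrt(D)) / (2a) = (-1.126 +/- 1.5811) / (-0.616).
  z_1 = (-1.126 + 1.5811) / (-0.616) = -0.7388,   |z_1| = 0.7388.
  z_2 = (-1.126 - 1.5811) / (-0.616) = 4.3946,   |z_2| = 4.3946.
Moduli of all roots: 0.7388, 4.3946.
All moduli strictly greater than 1? No.
Verdict: Not invertible.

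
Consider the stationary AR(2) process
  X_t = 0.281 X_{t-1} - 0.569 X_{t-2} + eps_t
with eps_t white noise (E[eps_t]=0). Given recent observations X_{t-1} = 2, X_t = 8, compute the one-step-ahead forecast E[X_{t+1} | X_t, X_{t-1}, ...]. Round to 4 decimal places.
E[X_{t+1} \mid \mathcal F_t] = 1.1100

For an AR(p) model X_t = c + sum_i phi_i X_{t-i} + eps_t, the
one-step-ahead conditional mean is
  E[X_{t+1} | X_t, ...] = c + sum_i phi_i X_{t+1-i}.
Substitute known values:
  E[X_{t+1} | ...] = (0.281) * (8) + (-0.569) * (2)
                   = 1.1100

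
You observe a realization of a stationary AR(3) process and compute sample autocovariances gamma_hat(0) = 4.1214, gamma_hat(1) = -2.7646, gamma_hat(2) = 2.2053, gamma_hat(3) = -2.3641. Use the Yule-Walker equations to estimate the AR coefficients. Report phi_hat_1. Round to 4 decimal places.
\hat\phi_{1} = -0.5190

The Yule-Walker equations for an AR(p) process read, in matrix form,
  Gamma_p phi = r_p,   with   (Gamma_p)_{ij} = gamma(|i - j|),
                       (r_p)_i = gamma(i),   i,j = 1..p.
Substitute the sample gammas (Toeplitz matrix and right-hand side of size 3):
  Gamma_p = [[4.1214, -2.7646, 2.2053], [-2.7646, 4.1214, -2.7646], [2.2053, -2.7646, 4.1214]]
  r_p     = [-2.7646, 2.2053, -2.3641]
Written out (R1..R3):
  (R1) 4.1214 phi_1 - 2.7646 phi_2 + 2.2053 phi_3 = -2.7646
  (R2) -2.7646 phi_1 + 4.1214 phi_2 - 2.7646 phi_3 = 2.2053
  (R3) 2.2053 phi_1 - 2.7646 phi_2 + 4.1214 phi_3 = -2.3641
Gaussian elimination:
  R2 <- R2 - (-2.7646/4.1214) R1 = R2 - (-0.670791) R1:  2.26693 phi_2 - 1.285304 phi_3 = 0.35083
  R3 <- R3 - (2.2053/4.1214) R1 = R3 - (0.535085) R1:  -1.285304 phi_2 + 2.941377 phi_3 = -0.884804
  R3 <- R3 - (-1.285304/2.26693) R2 = R3 - (-0.56698) R2:  2.212635 phi_3 = -0.68589
Back-substitution:
  phi_hat_3 = -0.68589 / 2.212635 = -0.309988
  phi_hat_2 = (0.35083 - (-1.285304)(-0.309988)) / 2.26693 = -0.020997
  phi_hat_1 = (-2.7646 - (-2.7646)(-0.020997) - (2.2053)(-0.309988)) / 4.1214 = -0.519006
So phi_hat = [-0.5190, -0.0210, -0.3100].
Therefore phi_hat_1 = -0.5190.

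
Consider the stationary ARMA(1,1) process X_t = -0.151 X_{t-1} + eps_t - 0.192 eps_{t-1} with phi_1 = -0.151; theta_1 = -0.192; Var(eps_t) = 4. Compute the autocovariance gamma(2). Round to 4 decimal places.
\gamma(2) = 0.2182

Multiply the model equation by X_{t-k} and take expectations. With theta_0 = psi_0 = 1 and psi_j the MA(infinity) weights, this gives
  gamma(k) - sum_i phi_i gamma(k-i) = c_k,
  c_k = sigma^2 * sum_{j=k..q} theta_j psi_{j-k}   (c_k = 0 for k > q),
using gamma(-m) = gamma(m).
psi-weights needed (psi_j = theta_j + sum_i phi_i psi_{j-i}):
  psi_1 = theta_1 + phi_1 = -0.192 + (-0.151) = -0.343
Right-hand sides:
  c_0 = sigma^2 (1 + theta_1 psi_1) = 4 * (1 + (-0.192)(-0.343)) = 4 * 1.065856 = 4.263424
  c_1 = sigma^2 theta_1 = 4 * (-0.192) = -0.768
  c_2 = 0
Equations for k = 0 and k = 1 (AR order 1):
  gamma(0) = phi_1 gamma(1) + c_0
  gamma(1) = phi_1 gamma(0) + c_1
Substituting the second into the first: gamma(0) (1 - phi_1^2) = c_0 + phi_1 c_1, so
  gamma(0) = (c_0 + phi_1 c_1) / (1 - phi_1^2) = (4.263424 + (-0.151)(-0.768)) / (1 - (-0.151)^2) = 4.379392 / 0.977199 = 4.481576.
  gamma(1) = phi_1 gamma(0) + c_1 = (-0.151)(4.481576) + (-0.768) = -1.444718.
For k = 2 (> q): gamma(2) = phi_1 gamma(1) = (-0.151)(-1.444718) = 0.218152.
Therefore gamma(2) = 0.2182 (to 4 decimal places).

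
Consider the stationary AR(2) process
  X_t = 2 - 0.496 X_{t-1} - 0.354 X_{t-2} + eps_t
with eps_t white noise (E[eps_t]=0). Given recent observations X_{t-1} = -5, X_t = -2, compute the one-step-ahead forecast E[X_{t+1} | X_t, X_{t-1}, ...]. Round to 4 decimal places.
E[X_{t+1} \mid \mathcal F_t] = 4.7620

For an AR(p) model X_t = c + sum_i phi_i X_{t-i} + eps_t, the
one-step-ahead conditional mean is
  E[X_{t+1} | X_t, ...] = c + sum_i phi_i X_{t+1-i}.
Substitute known values:
  E[X_{t+1} | ...] = 2 + (-0.496) * (-2) + (-0.354) * (-5)
                   = 4.7620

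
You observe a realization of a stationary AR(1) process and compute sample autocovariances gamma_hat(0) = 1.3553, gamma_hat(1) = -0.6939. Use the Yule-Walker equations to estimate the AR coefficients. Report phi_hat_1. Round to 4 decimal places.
\hat\phi_{1} = -0.5120

The Yule-Walker equations for an AR(p) process read, in matrix form,
  Gamma_p phi = r_p,   with   (Gamma_p)_{ij} = gamma(|i - j|),
                       (r_p)_i = gamma(i),   i,j = 1..p.
Substitute the sample gammas (Toeplitz matrix and right-hand side of size 1):
  Gamma_p = [[1.3553]]
  r_p     = [-0.6939]
With p = 1 this is the single equation gamma(0) phi_1 = gamma(1):
  phi_hat_1 = gamma(1) / gamma(0) = -0.6939 / 1.3553 = -0.5120.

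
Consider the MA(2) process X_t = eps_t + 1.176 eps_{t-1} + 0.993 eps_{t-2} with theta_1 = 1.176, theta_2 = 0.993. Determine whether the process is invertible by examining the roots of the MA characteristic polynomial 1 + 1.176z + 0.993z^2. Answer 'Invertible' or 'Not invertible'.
\text{Invertible}

The MA(q) characteristic polynomial is P(z) = 1 + 1.176z + 0.993z^2.
Invertibility requires all roots to lie outside the unit circle, i.e. |z| > 1 for every root.
Set 1 + (1.176) z + (0.993) z^2 = 0, i.e. a z^2 + b z + c = 0 with a = 0.993, b = 1.176, c = 1.
Discriminant D = b^2 - 4ac = (1.176)^2 - 4*(0.993)*1 = 1.382976 - (3.972) = -2.589024.
D < 0, so the roots are the complex-conjugate pair z = (-b +/- i sqrt(-D)) / (2a) = -0.5921 +/- 0.8102i.
For a conjugate pair |z|^2 = z * conj(z) = (product of roots) = c/a = 1/(0.993) = 1.007049, so |z| = sqrt(1.007049) = 1.0035 for both roots.
Moduli of all roots: 1.0035, 1.0035.
All moduli strictly greater than 1? Yes.
Verdict: Invertible.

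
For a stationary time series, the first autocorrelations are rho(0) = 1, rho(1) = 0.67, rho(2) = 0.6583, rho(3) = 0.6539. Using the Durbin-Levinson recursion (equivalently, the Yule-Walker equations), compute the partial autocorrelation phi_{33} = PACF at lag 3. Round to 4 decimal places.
\phi_{33} = 0.2669

The PACF at lag k is phi_{kk}, the last component of the solution
to the Yule-Walker system G_k phi = r_k where
  (G_k)_{ij} = rho(|i - j|), (r_k)_i = rho(i), i,j = 1..k.
Equivalently, Durbin-Levinson gives phi_{kk} iteratively:
  phi_{11} = rho(1)
  phi_{kk} = [rho(k) - sum_{j=1..k-1} phi_{k-1,j} rho(k-j)]
            / [1 - sum_{j=1..k-1} phi_{k-1,j} rho(j)],
  phi_{k,j} = phi_{k-1,j} - phi_{kk} phi_{k-1,k-j},  j = 1..k-1.
Step k = 1:
  phi_11 = rho(1) = 0.67.
Step k = 2:
  phi_22 = [rho(2) - phi_11 rho(1)] / [1 - phi_11 rho(1)] = [0.6583 - (0.67)(0.67)] / [1 - (0.67)(0.67)]
         = 0.2094 / 0.5511 = 0.379967.
  Update: phi_21 = phi_11 - phi_22 phi_11 = 0.67 - (0.379967)(0.67) = 0.415422.
Step k = 3:
  phi_33 = [rho(3) - phi_21 rho(2) - phi_22 rho(1)] / [1 - phi_21 rho(1) - phi_22 rho(2)]
    numerator   = 0.6539 - (0.415422)(0.6583) - (0.379967)(0.67) = 0.12584966
    denominator = 1 - (0.415422)(0.67) - (0.379967)(0.6583) = 0.47153484
  phi_33 = 0.12584966 / 0.47153484 = 0.2669.
Therefore phi_{33} = 0.2669.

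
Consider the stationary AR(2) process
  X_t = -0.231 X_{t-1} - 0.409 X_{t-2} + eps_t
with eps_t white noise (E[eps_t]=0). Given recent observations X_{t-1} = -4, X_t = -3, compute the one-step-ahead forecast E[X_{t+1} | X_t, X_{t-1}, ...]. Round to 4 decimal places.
E[X_{t+1} \mid \mathcal F_t] = 2.3290

For an AR(p) model X_t = c + sum_i phi_i X_{t-i} + eps_t, the
one-step-ahead conditional mean is
  E[X_{t+1} | X_t, ...] = c + sum_i phi_i X_{t+1-i}.
Substitute known values:
  E[X_{t+1} | ...] = (-0.231) * (-3) + (-0.409) * (-4)
                   = 2.3290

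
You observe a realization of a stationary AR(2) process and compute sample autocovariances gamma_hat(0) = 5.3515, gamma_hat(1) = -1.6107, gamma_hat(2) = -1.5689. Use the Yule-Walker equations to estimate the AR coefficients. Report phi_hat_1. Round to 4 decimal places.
\hat\phi_{1} = -0.4280

The Yule-Walker equations for an AR(p) process read, in matrix form,
  Gamma_p phi = r_p,   with   (Gamma_p)_{ij} = gamma(|i - j|),
                       (r_p)_i = gamma(i),   i,j = 1..p.
Substitute the sample gammas (Toeplitz matrix and right-hand side of size 2):
  Gamma_p = [[5.3515, -1.6107], [-1.6107, 5.3515]]
  r_p     = [-1.6107, -1.5689]
Written out:
  5.3515 phi_1 - 1.6107 phi_2 = -1.6107
  -1.6107 phi_1 + 5.3515 phi_2 = -1.5689
Solve by Cramer's rule:
  det = gamma(0)^2 - gamma(1)^2 = (5.3515)^2 - (-1.6107)^2 = 28.63855225 - 2.59435449 = 26.04419776
  phi_hat_1 = [gamma(1) gamma(0) - gamma(1) gamma(2)] / det = [(-1.6107)(5.3515) - (-1.6107)(-1.5689)] / 26.04419776 = -11.14668828 / 26.04419776 = -0.428
  phi_hat_2 = [gamma(0) gamma(2) - gamma(1)^2] / det = [(5.3515)(-1.5689) - (-1.6107)^2] / 26.04419776 = -10.99032284 / 26.04419776 = -0.422
So phi_hat = [-0.4280, -0.4220].
Therefore phi_hat_1 = -0.4280.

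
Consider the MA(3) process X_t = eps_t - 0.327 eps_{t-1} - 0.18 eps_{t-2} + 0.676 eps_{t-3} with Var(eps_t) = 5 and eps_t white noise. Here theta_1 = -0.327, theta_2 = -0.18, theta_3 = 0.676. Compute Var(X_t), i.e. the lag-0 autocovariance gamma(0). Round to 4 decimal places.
\gamma(0) = 7.9815

For an MA(q) process X_t = eps_t + sum_i theta_i eps_{t-i} with
Var(eps_t) = sigma^2, the variance is
  gamma(0) = sigma^2 * (1 + sum_i theta_i^2).
  sum_i theta_i^2 = (-0.327)^2 + (-0.18)^2 + (0.676)^2 = 0.106929 + 0.0324 + 0.456976 = 0.596305.
  gamma(0) = 5 * (1 + 0.596305) = 5 * 1.596305 = 7.981525, which rounds to 7.9815.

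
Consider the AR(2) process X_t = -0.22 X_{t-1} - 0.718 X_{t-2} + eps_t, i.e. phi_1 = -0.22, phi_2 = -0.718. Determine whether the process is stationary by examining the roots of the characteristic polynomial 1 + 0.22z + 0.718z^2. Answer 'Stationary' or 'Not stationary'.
\text{Stationary}

The AR(p) characteristic polynomial is P(z) = 1 + 0.22z + 0.718z^2.
Stationarity requires all roots to lie outside the unit circle, i.e. |z| > 1 for every root.
Set 1 + (0.22) z + (0.718) z^2 = 0, i.e. a z^2 + b z + c = 0 with a = 0.718, b = 0.22, c = 1.
Discriminant D = b^2 - 4ac = (0.22)^2 - 4*(0.718)*1 = 0.0484 - (2.872) = -2.8236.
D < 0, so the roots are the complex-conjugate pair z = (-b +/- i sqrt(-D)) / (2a) = -0.1532 +/- 1.1702i.
For a conjugate pair |z|^2 = z * conj(z) = (product of roots) = c/a = 1/(0.718) = 1.392758, so |z| = sqrt(1.392758) = 1.1802 for both roots.
Moduli of all roots: 1.1802, 1.1802.
All moduli strictly greater than 1? Yes.
Verdict: Stationary.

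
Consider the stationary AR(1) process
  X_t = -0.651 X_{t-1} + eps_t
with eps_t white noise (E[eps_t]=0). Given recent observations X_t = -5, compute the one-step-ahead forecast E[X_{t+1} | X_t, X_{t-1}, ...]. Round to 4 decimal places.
E[X_{t+1} \mid \mathcal F_t] = 3.2550

For an AR(p) model X_t = c + sum_i phi_i X_{t-i} + eps_t, the
one-step-ahead conditional mean is
  E[X_{t+1} | X_t, ...] = c + sum_i phi_i X_{t+1-i}.
Substitute known values:
  E[X_{t+1} | ...] = (-0.651) * (-5)
                   = 3.2550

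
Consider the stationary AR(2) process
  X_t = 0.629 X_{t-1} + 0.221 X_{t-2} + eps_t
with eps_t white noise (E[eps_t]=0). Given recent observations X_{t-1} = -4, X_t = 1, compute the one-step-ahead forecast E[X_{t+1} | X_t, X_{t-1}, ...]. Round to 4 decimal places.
E[X_{t+1} \mid \mathcal F_t] = -0.2550

For an AR(p) model X_t = c + sum_i phi_i X_{t-i} + eps_t, the
one-step-ahead conditional mean is
  E[X_{t+1} | X_t, ...] = c + sum_i phi_i X_{t+1-i}.
Substitute known values:
  E[X_{t+1} | ...] = (0.629) * (1) + (0.221) * (-4)
                   = -0.2550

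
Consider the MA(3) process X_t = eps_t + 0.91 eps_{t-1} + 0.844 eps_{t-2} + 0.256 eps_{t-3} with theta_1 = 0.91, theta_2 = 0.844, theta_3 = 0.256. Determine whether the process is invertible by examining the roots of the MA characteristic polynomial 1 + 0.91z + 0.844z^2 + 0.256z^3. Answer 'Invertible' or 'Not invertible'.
\text{Invertible}

The MA(q) characteristic polynomial is P(z) = 1 + 0.91z + 0.844z^2 + 0.256z^3.
Invertibility requires all roots to lie outside the unit circle, i.e. |z| > 1 for every root.
Degree 3: look for a simple real root z0 first, then factor out (1 - z/z0) and solve the remaining quadratic.
Testing z0 = -2.5: P(-2.5) = 1 + (0.91)(-2.5) + (0.844)(-2.5)^2 + (0.256)(-2.5)^3
  = 1 + (-2.275) + (5.275) + (-4) = 0.  So z_0 = -2.5 is a root, |z_0| = 2.5.
Divide out the factor (1 + 0.4 z) = (1 - z/z0) (since 1/z0 = -0.4):
  P(z) = (1 + 0.4 z)(1 + (0.51) z + (0.64) z^2)
  [check: z-coef 0.51 - (-0.4) = 0.91; z^2-coef 0.64 - (-0.4)(0.51) = 0.844; z^3-coef -(-0.4)(0.64) = 0.256.]
Remaining roots from the quadratic factor 1 + (0.51) z + (0.64) z^2:
  Set 1 + (0.51) z + (0.64) z^2 = 0, i.e. a z^2 + b z + c = 0 with a = 0.64, b = 0.51, c = 1.
  Discriminant D = b^2 - 4ac = (0.51)^2 - 4*(0.64)*1 = 0.2601 - (2.56) = -2.2999.
  D < 0, so the roots are the complex-conjugate pair z = (-b +/- i sqrt(-D)) / (2a) = -0.3984 +/- 1.1848i.
  For a conjugate pair |z|^2 = z * conj(z) = (product of roots) = c/a = 1/(0.64) = 1.5625, so |z| = sqrt(1.5625) = 1.25 for both roots.
Moduli of all roots: 2.5000, 1.2500, 1.2500.
All moduli strictly greater than 1? Yes.
Verdict: Invertible.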